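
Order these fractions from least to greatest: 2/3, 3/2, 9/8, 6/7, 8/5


Convert to decimal for comparison:
  2/3 = 0.6667
  3/2 = 1.5
  9/8 = 1.125
  6/7 = 0.8571
  8/5 = 1.6
Decimals in increasing order: 0.6667 < 0.8571 < 1.125 < 1.5 < 1.6
Writing each back as its fraction gives the sorted order.
Final answer: 2/3, 6/7, 9/8, 3/2, 8/5


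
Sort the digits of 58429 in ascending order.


The number 58429 has digits: 5, 8, 4, 2, 9
Sorted: 2, 4, 5, 8, 9
Joining the sorted digits gives the result.
Final answer: 24589


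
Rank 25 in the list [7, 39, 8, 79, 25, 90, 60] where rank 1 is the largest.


Sort descending: [90, 79, 60, 39, 25, 8, 7]
Find 25 in the sorted list.
25 is at position 5.
Final answer: 5


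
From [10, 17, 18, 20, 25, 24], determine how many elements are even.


Check each element:
  10 is even
  17 is odd
  18 is even
  20 is even
  25 is odd
  24 is even
Evens: [10, 18, 20, 24]
Count of evens = 4
Final answer: 4


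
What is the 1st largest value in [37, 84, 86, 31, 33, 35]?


Sort descending: [86, 84, 37, 35, 33, 31]
The 1st element (1-indexed) is at index 0.
Value = 86
Final answer: 86


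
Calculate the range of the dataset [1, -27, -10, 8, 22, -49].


Maximum value: 22
Minimum value: -49
Range = 22 - (-49) = 71
Final answer: 71


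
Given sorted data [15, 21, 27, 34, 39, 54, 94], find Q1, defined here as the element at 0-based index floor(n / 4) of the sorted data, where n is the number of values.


The list has n = 7 elements.
Q1 index = floor(7 / 4) = floor(1.75) = 1
Counting from index 0 in the sorted data, the element at index 1 is 21.
Final answer: 21


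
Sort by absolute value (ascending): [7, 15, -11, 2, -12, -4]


Compute absolute values:
  |7| = 7
  |15| = 15
  |-11| = 11
  |2| = 2
  |-12| = 12
  |-4| = 4
Absolute values in increasing order: 2 < 4 < 7 < 11 < 12 < 15
Listing the original numbers in that order gives the answer.
Final answer: [2, -4, 7, -11, -12, 15]


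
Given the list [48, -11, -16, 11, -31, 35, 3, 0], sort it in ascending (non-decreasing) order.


Original list: [48, -11, -16, 11, -31, 35, 3, 0]
Repeatedly take the smallest remaining element:
  Remaining [48, -11, -16, 11, -31, 35, 3, 0] -> smallest is -31
  Remaining [48, -11, -16, 11, 35, 3, 0] -> smallest is -16
  Remaining [48, -11, 11, 35, 3, 0] -> smallest is -11
  Remaining [48, 11, 35, 3, 0] -> smallest is 0
  Remaining [48, 11, 35, 3] -> smallest is 3
  Remaining [48, 11, 35] -> smallest is 11
  Remaining [48, 35] -> smallest is 35
  Remaining [48] -> smallest is 48
Collecting the picks in order gives the sorted list.
Final answer: [-31, -16, -11, 0, 3, 11, 35, 48]


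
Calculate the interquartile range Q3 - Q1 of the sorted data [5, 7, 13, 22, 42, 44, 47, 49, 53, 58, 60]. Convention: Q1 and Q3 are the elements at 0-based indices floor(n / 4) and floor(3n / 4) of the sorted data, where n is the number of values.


The data has n = 11 elements.
Q1 index = floor(11 / 4) = floor(2.75) = 2; Q3 index = floor(3 * 11 / 4) = floor(8.25) = 8
Q1 = element at index 2 = 13
Q3 = element at index 8 = 53
IQR = 53 - 13 = 40
Final answer: 40


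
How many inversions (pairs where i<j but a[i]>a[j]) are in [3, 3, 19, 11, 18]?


For each element, count the later elements that are smaller than it:
  3 (index 0): smaller elements after it = [] -> 0
  3 (index 1): smaller elements after it = [] -> 0
  19 (index 2): smaller elements after it = [11, 18] -> 2
  11 (index 3): smaller elements after it = [] -> 0
Total inversions = 0 + 0 + 2 + 0 = 2
Final answer: 2


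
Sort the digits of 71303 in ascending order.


The number 71303 has digits: 7, 1, 3, 0, 3
Sorted: 0, 1, 3, 3, 7
Joining the sorted digits gives the result.
Final answer: 01337


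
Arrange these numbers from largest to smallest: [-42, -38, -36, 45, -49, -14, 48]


Original list: [-42, -38, -36, 45, -49, -14, 48]
Repeatedly take the largest remaining element:
  Remaining [-42, -38, -36, 45, -49, -14, 48] -> largest is 48
  Remaining [-42, -38, -36, 45, -49, -14] -> largest is 45
  Remaining [-42, -38, -36, -49, -14] -> largest is -14
  Remaining [-42, -38, -36, -49] -> largest is -36
  Remaining [-42, -38, -49] -> largest is -38
  Remaining [-42, -49] -> largest is -42
  Remaining [-49] -> largest is -49
Collecting the picks in order gives the descending list.
Final answer: [48, 45, -14, -36, -38, -42, -49]


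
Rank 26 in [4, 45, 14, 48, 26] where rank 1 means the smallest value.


Sort ascending: [4, 14, 26, 45, 48]
Find 26 in the sorted list.
26 is at position 3 (1-indexed).
Final answer: 3


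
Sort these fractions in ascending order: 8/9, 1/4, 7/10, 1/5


Convert to decimal for comparison:
  8/9 = 0.8889
  1/4 = 0.25
  7/10 = 0.7
  1/5 = 0.2
Decimals in increasing order: 0.2 < 0.25 < 0.7 < 0.8889
Writing each back as its fraction gives the sorted order.
Final answer: 1/5, 1/4, 7/10, 8/9


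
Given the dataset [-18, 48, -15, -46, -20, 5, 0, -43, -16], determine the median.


First, sort the list: [-46, -43, -20, -18, -16, -15, 0, 5, 48]
The list has 9 elements (odd count).
The middle index is 4 (0-based), and the element there is -16.
Final answer: -16


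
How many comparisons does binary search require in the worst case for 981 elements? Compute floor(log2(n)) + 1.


Binary search halves the search space each step.
Maximum comparisons = floor(log2(981)) + 1
log2(981) = 9.9381
floor(log2(981)) = 9, so 9 + 1 = 10
Final answer: 10


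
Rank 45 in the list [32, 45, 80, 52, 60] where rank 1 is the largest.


Sort descending: [80, 60, 52, 45, 32]
Find 45 in the sorted list.
45 is at position 4.
Final answer: 4


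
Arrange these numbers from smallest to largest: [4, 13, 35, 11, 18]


Original list: [4, 13, 35, 11, 18]
Repeatedly take the smallest remaining element:
  Remaining [4, 13, 35, 11, 18] -> smallest is 4
  Remaining [13, 35, 11, 18] -> smallest is 11
  Remaining [13, 35, 18] -> smallest is 13
  Remaining [35, 18] -> smallest is 18
  Remaining [35] -> smallest is 35
Collecting the picks in order gives the sorted list.
Final answer: [4, 11, 13, 18, 35]


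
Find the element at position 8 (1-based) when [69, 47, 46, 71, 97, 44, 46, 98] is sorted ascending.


Sort ascending: [44, 46, 46, 47, 69, 71, 97, 98]
The 8th element (1-indexed) is at index 7.
Value = 98
Final answer: 98


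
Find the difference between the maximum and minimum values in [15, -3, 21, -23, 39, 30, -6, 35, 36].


Maximum value: 39
Minimum value: -23
Range = 39 - (-23) = 62
Final answer: 62


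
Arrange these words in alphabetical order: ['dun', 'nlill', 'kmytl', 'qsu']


Compare strings character by character (the first differing letter decides):
  'dun' < 'kmytl' since 'd' < 'k' at position 1
  'kmytl' < 'nlill' since 'k' < 'n' at position 1
  'nlill' < 'qsu' since 'n' < 'q' at position 1
Chaining these comparisons gives the alphabetical order.
Final answer: ['dun', 'kmytl', 'nlill', 'qsu']


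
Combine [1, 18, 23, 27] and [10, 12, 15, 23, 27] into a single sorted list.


List A: [1, 18, 23, 27]
List B: [10, 12, 15, 23, 27]
Repeatedly compare the front elements and take the smaller:
  1 vs 10 -> take 1
  18 vs 10 -> take 10
  18 vs 12 -> take 12
  18 vs 15 -> take 15
  18 vs 23 -> take 18
  23 vs 23 -> take 23
  27 vs 23 -> take 23
  27 vs 27 -> take 27
  A is exhausted; append the rest of B: [27]
Final answer: [1, 10, 12, 15, 18, 23, 23, 27, 27]


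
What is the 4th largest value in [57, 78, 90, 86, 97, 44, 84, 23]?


Sort descending: [97, 90, 86, 84, 78, 57, 44, 23]
The 4th element (1-indexed) is at index 3.
Value = 84
Final answer: 84


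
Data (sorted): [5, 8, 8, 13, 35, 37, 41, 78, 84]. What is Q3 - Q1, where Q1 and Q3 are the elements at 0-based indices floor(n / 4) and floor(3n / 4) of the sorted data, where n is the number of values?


The data has n = 9 elements.
Q1 index = floor(9 / 4) = floor(2.25) = 2; Q3 index = floor(3 * 9 / 4) = floor(6.75) = 6
Q1 = element at index 2 = 8
Q3 = element at index 6 = 41
IQR = 41 - 8 = 33
Final answer: 33


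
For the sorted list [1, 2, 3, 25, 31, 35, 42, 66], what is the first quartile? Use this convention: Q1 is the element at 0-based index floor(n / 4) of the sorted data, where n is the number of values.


The list has n = 8 elements.
Q1 index = floor(8 / 4) = floor(2) = 2
Counting from index 0 in the sorted data, the element at index 2 is 3.
Final answer: 3


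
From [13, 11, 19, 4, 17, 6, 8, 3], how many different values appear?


List all unique values:
Distinct values: [3, 4, 6, 8, 11, 13, 17, 19]
Count = 8
Final answer: 8


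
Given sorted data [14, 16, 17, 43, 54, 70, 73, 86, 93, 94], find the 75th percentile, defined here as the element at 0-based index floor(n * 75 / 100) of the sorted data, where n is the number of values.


The dataset has n = 10 elements.
Index = floor(10 * 75 / 100) = floor(750 / 100) = floor(7.5) = 7
Counting from index 0 in the sorted data, the element at index 7 is 86.
Final answer: 86


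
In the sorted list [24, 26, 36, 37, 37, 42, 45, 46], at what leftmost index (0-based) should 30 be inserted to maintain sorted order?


List is sorted: [24, 26, 36, 37, 37, 42, 45, 46]
We need the leftmost position where 30 can be inserted, i.e. the first index whose element is >= 30 (or the end of the list if none is).
Binary search with low=0, high=8 (0-based indices):
  low=0, high=8, mid=4: a[4]=37 >= 30, so high = 4
  low=0, high=4, mid=2: a[2]=36 >= 30, so high = 2
  low=0, high=2, mid=1: a[1]=26 < 30, so low = 2
Now low = high = 2, so the insertion index is 2.
Final answer: 2


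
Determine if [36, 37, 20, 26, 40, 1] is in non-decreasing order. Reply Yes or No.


Check consecutive pairs:
  36 <= 37? True
  37 <= 20? False
  20 <= 26? True
  26 <= 40? True
  40 <= 1? False
2 consecutive pair(s) are out of order, so the list is not sorted.
Final answer: No


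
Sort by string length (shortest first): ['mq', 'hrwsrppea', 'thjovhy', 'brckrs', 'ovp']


Compute lengths:
  'mq' has length 2
  'hrwsrppea' has length 9
  'thjovhy' has length 7
  'brckrs' has length 6
  'ovp' has length 3
Lengths in increasing order: 2 < 3 < 6 < 7 < 9
Listing the words in that order gives the answer.
Final answer: ['mq', 'ovp', 'brckrs', 'thjovhy', 'hrwsrppea']


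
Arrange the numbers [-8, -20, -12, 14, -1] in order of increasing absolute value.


Compute absolute values:
  |-8| = 8
  |-20| = 20
  |-12| = 12
  |14| = 14
  |-1| = 1
Absolute values in increasing order: 1 < 8 < 12 < 14 < 20
Listing the original numbers in that order gives the answer.
Final answer: [-1, -8, -12, 14, -20]


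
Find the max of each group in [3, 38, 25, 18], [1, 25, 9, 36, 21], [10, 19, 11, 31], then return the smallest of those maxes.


Find max of each group:
  Group 1: [3, 38, 25, 18] -> max = 38
  Group 2: [1, 25, 9, 36, 21] -> max = 36
  Group 3: [10, 19, 11, 31] -> max = 31
Maxes: [38, 36, 31]
Minimum of maxes = 31
Final answer: 31


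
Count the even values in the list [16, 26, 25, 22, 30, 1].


Check each element:
  16 is even
  26 is even
  25 is odd
  22 is even
  30 is even
  1 is odd
Evens: [16, 26, 22, 30]
Count of evens = 4
Final answer: 4


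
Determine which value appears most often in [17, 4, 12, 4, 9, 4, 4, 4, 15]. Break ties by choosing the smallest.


Count the frequency of each value:
  4 appears 5 time(s)
  9 appears 1 time(s)
  12 appears 1 time(s)
  15 appears 1 time(s)
  17 appears 1 time(s)
Maximum frequency is 5.
Only 4 reaches that frequency, so it is the mode.
Final answer: 4


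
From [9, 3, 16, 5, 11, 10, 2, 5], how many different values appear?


List all unique values:
Distinct values: [2, 3, 5, 9, 10, 11, 16]
Count = 7
Final answer: 7


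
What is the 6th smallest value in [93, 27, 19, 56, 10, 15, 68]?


Sort ascending: [10, 15, 19, 27, 56, 68, 93]
The 6th element (1-indexed) is at index 5.
Value = 68
Final answer: 68


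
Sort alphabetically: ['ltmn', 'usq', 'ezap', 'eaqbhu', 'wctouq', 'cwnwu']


Compare strings character by character (the first differing letter decides):
  'cwnwu' < 'eaqbhu' since 'c' < 'e' at position 1
  'eaqbhu' < 'ezap' since 'a' < 'z' at position 2
  'ezap' < 'ltmn' since 'e' < 'l' at position 1
  'ltmn' < 'usq' since 'l' < 'u' at position 1
  'usq' < 'wctouq' since 'u' < 'w' at position 1
Chaining these comparisons gives the alphabetical order.
Final answer: ['cwnwu', 'eaqbhu', 'ezap', 'ltmn', 'usq', 'wctouq']


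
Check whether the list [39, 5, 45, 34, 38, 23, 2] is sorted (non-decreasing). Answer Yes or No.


Check consecutive pairs:
  39 <= 5? False
  5 <= 45? True
  45 <= 34? False
  34 <= 38? True
  38 <= 23? False
  23 <= 2? False
4 consecutive pair(s) are out of order, so the list is not sorted.
Final answer: No


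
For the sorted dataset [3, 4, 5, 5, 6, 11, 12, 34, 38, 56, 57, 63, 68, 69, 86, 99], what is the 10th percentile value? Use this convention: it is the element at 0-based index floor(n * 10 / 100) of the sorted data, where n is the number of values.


The dataset has n = 16 elements.
Index = floor(16 * 10 / 100) = floor(160 / 100) = floor(1.6) = 1
Counting from index 0 in the sorted data, the element at index 1 is 4.
Final answer: 4


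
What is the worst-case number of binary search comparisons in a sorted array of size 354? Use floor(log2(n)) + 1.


Binary search halves the search space each step.
Maximum comparisons = floor(log2(354)) + 1
log2(354) = 8.4676
floor(log2(354)) = 8, so 8 + 1 = 9
Final answer: 9


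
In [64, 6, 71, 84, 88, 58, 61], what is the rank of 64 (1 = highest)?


Sort descending: [88, 84, 71, 64, 61, 58, 6]
Find 64 in the sorted list.
64 is at position 4.
Final answer: 4


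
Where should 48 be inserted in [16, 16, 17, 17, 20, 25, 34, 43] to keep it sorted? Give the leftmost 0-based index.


List is sorted: [16, 16, 17, 17, 20, 25, 34, 43]
We need the leftmost position where 48 can be inserted, i.e. the first index whose element is >= 48 (or the end of the list if none is).
Binary search with low=0, high=8 (0-based indices):
  low=0, high=8, mid=4: a[4]=20 < 48, so low = 5
  low=5, high=8, mid=6: a[6]=34 < 48, so low = 7
  low=7, high=8, mid=7: a[7]=43 < 48, so low = 8
Now low = high = 8, so the insertion index is 8.
Final answer: 8


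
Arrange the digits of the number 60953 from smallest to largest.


The number 60953 has digits: 6, 0, 9, 5, 3
Sorted: 0, 3, 5, 6, 9
Joining the sorted digits gives the result.
Final answer: 03569


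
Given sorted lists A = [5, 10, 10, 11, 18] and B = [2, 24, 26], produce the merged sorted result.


List A: [5, 10, 10, 11, 18]
List B: [2, 24, 26]
Repeatedly compare the front elements and take the smaller:
  5 vs 2 -> take 2
  5 vs 24 -> take 5
  10 vs 24 -> take 10
  10 vs 24 -> take 10
  11 vs 24 -> take 11
  18 vs 24 -> take 18
  A is exhausted; append the rest of B: [24, 26]
Final answer: [2, 5, 10, 10, 11, 18, 24, 26]


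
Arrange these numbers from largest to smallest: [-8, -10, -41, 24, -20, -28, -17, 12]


Original list: [-8, -10, -41, 24, -20, -28, -17, 12]
Repeatedly take the largest remaining element:
  Remaining [-8, -10, -41, 24, -20, -28, -17, 12] -> largest is 24
  Remaining [-8, -10, -41, -20, -28, -17, 12] -> largest is 12
  Remaining [-8, -10, -41, -20, -28, -17] -> largest is -8
  Remaining [-10, -41, -20, -28, -17] -> largest is -10
  Remaining [-41, -20, -28, -17] -> largest is -17
  Remaining [-41, -20, -28] -> largest is -20
  Remaining [-41, -28] -> largest is -28
  Remaining [-41] -> largest is -41
Collecting the picks in order gives the descending list.
Final answer: [24, 12, -8, -10, -17, -20, -28, -41]


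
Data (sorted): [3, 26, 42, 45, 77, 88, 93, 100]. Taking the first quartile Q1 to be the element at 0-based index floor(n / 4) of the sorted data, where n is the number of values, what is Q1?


The list has n = 8 elements.
Q1 index = floor(8 / 4) = floor(2) = 2
Counting from index 0 in the sorted data, the element at index 2 is 42.
Final answer: 42


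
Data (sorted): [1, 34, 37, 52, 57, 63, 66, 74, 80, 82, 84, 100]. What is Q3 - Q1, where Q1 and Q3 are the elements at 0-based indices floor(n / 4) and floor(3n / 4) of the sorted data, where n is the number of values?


The data has n = 12 elements.
Q1 index = floor(12 / 4) = floor(3) = 3; Q3 index = floor(3 * 12 / 4) = floor(9) = 9
Q1 = element at index 3 = 52
Q3 = element at index 9 = 82
IQR = 82 - 52 = 30
Final answer: 30


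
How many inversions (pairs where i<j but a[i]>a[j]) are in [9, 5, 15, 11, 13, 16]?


For each element, count the later elements that are smaller than it:
  9 (index 0): smaller elements after it = [5] -> 1
  5 (index 1): smaller elements after it = [] -> 0
  15 (index 2): smaller elements after it = [11, 13] -> 2
  11 (index 3): smaller elements after it = [] -> 0
  13 (index 4): smaller elements after it = [] -> 0
Total inversions = 1 + 0 + 2 + 0 + 0 = 3
Final answer: 3


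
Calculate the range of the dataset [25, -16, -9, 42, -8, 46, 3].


Maximum value: 46
Minimum value: -16
Range = 46 - (-16) = 62
Final answer: 62


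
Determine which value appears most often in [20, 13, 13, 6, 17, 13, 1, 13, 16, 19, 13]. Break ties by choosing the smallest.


Count the frequency of each value:
  1 appears 1 time(s)
  6 appears 1 time(s)
  13 appears 5 time(s)
  16 appears 1 time(s)
  17 appears 1 time(s)
  19 appears 1 time(s)
  20 appears 1 time(s)
Maximum frequency is 5.
Only 13 reaches that frequency, so it is the mode.
Final answer: 13


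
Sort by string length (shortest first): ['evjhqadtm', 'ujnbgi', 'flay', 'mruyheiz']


Compute lengths:
  'evjhqadtm' has length 9
  'ujnbgi' has length 6
  'flay' has length 4
  'mruyheiz' has length 8
Lengths in increasing order: 4 < 6 < 8 < 9
Listing the words in that order gives the answer.
Final answer: ['flay', 'ujnbgi', 'mruyheiz', 'evjhqadtm']


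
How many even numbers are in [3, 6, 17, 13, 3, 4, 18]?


Check each element:
  3 is odd
  6 is even
  17 is odd
  13 is odd
  3 is odd
  4 is even
  18 is even
Evens: [6, 4, 18]
Count of evens = 3
Final answer: 3


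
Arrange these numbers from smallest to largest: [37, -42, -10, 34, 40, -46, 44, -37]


Original list: [37, -42, -10, 34, 40, -46, 44, -37]
Repeatedly take the smallest remaining element:
  Remaining [37, -42, -10, 34, 40, -46, 44, -37] -> smallest is -46
  Remaining [37, -42, -10, 34, 40, 44, -37] -> smallest is -42
  Remaining [37, -10, 34, 40, 44, -37] -> smallest is -37
  Remaining [37, -10, 34, 40, 44] -> smallest is -10
  Remaining [37, 34, 40, 44] -> smallest is 34
  Remaining [37, 40, 44] -> smallest is 37
  Remaining [40, 44] -> smallest is 40
  Remaining [44] -> smallest is 44
Collecting the picks in order gives the sorted list.
Final answer: [-46, -42, -37, -10, 34, 37, 40, 44]


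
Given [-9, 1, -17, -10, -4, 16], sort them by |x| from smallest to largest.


Compute absolute values:
  |-9| = 9
  |1| = 1
  |-17| = 17
  |-10| = 10
  |-4| = 4
  |16| = 16
Absolute values in increasing order: 1 < 4 < 9 < 10 < 16 < 17
Listing the original numbers in that order gives the answer.
Final answer: [1, -4, -9, -10, 16, -17]


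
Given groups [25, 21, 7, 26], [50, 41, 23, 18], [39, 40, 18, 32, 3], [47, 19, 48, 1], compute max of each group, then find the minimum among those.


Find max of each group:
  Group 1: [25, 21, 7, 26] -> max = 26
  Group 2: [50, 41, 23, 18] -> max = 50
  Group 3: [39, 40, 18, 32, 3] -> max = 40
  Group 4: [47, 19, 48, 1] -> max = 48
Maxes: [26, 50, 40, 48]
Minimum of maxes = 26
Final answer: 26


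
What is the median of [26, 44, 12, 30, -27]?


First, sort the list: [-27, 12, 26, 30, 44]
The list has 5 elements (odd count).
The middle index is 2 (0-based), and the element there is 26.
Final answer: 26


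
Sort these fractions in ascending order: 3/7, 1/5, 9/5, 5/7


Convert to decimal for comparison:
  3/7 = 0.4286
  1/5 = 0.2
  9/5 = 1.8
  5/7 = 0.7143
Decimals in increasing order: 0.2 < 0.4286 < 0.7143 < 1.8
Writing each back as its fraction gives the sorted order.
Final answer: 1/5, 3/7, 5/7, 9/5


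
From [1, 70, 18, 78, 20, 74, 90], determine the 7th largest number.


Sort descending: [90, 78, 74, 70, 20, 18, 1]
The 7th element (1-indexed) is at index 6.
Value = 1
Final answer: 1


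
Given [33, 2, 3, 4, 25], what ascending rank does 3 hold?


Sort ascending: [2, 3, 4, 25, 33]
Find 3 in the sorted list.
3 is at position 2 (1-indexed).
Final answer: 2


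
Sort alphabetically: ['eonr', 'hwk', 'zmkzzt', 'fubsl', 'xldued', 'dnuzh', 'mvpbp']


Compare strings character by character (the first differing letter decides):
  'dnuzh' < 'eonr' since 'd' < 'e' at position 1
  'eonr' < 'fubsl' since 'e' < 'f' at position 1
  'fubsl' < 'hwk' since 'f' < 'h' at position 1
  'hwk' < 'mvpbp' since 'h' < 'm' at position 1
  'mvpbp' < 'xldued' since 'm' < 'x' at position 1
  'xldued' < 'zmkzzt' since 'x' < 'z' at position 1
Chaining these comparisons gives the alphabetical order.
Final answer: ['dnuzh', 'eonr', 'fubsl', 'hwk', 'mvpbp', 'xldued', 'zmkzzt']


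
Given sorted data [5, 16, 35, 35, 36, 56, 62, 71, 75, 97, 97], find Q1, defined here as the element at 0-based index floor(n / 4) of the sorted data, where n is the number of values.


The list has n = 11 elements.
Q1 index = floor(11 / 4) = floor(2.75) = 2
Counting from index 0 in the sorted data, the element at index 2 is 35.
Final answer: 35


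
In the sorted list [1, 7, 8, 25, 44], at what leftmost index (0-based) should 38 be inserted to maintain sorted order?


List is sorted: [1, 7, 8, 25, 44]
We need the leftmost position where 38 can be inserted, i.e. the first index whose element is >= 38 (or the end of the list if none is).
Binary search with low=0, high=5 (0-based indices):
  low=0, high=5, mid=2: a[2]=8 < 38, so low = 3
  low=3, high=5, mid=4: a[4]=44 >= 38, so high = 4
  low=3, high=4, mid=3: a[3]=25 < 38, so low = 4
Now low = high = 4, so the insertion index is 4.
Final answer: 4


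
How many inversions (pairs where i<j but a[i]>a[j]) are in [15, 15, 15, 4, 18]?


For each element, count the later elements that are smaller than it:
  15 (index 0): smaller elements after it = [4] -> 1
  15 (index 1): smaller elements after it = [4] -> 1
  15 (index 2): smaller elements after it = [4] -> 1
  4 (index 3): smaller elements after it = [] -> 0
Total inversions = 1 + 1 + 1 + 0 = 3
Final answer: 3


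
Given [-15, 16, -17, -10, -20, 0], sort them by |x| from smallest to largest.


Compute absolute values:
  |-15| = 15
  |16| = 16
  |-17| = 17
  |-10| = 10
  |-20| = 20
  |0| = 0
Absolute values in increasing order: 0 < 10 < 15 < 16 < 17 < 20
Listing the original numbers in that order gives the answer.
Final answer: [0, -10, -15, 16, -17, -20]


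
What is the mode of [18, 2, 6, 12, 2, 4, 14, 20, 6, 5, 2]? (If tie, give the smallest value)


Count the frequency of each value:
  2 appears 3 time(s)
  4 appears 1 time(s)
  5 appears 1 time(s)
  6 appears 2 time(s)
  12 appears 1 time(s)
  14 appears 1 time(s)
  18 appears 1 time(s)
  20 appears 1 time(s)
Maximum frequency is 3.
Only 2 reaches that frequency, so it is the mode.
Final answer: 2


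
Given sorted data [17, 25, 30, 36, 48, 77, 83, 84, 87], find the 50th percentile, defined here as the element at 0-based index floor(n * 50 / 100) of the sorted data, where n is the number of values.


The dataset has n = 9 elements.
Index = floor(9 * 50 / 100) = floor(450 / 100) = floor(4.5) = 4
Counting from index 0 in the sorted data, the element at index 4 is 48.
Final answer: 48


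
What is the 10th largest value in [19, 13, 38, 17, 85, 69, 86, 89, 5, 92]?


Sort descending: [92, 89, 86, 85, 69, 38, 19, 17, 13, 5]
The 10th element (1-indexed) is at index 9.
Value = 5
Final answer: 5


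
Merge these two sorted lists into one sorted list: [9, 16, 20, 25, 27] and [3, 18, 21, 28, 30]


List A: [9, 16, 20, 25, 27]
List B: [3, 18, 21, 28, 30]
Repeatedly compare the front elements and take the smaller:
  9 vs 3 -> take 3
  9 vs 18 -> take 9
  16 vs 18 -> take 16
  20 vs 18 -> take 18
  20 vs 21 -> take 20
  25 vs 21 -> take 21
  25 vs 28 -> take 25
  27 vs 28 -> take 27
  A is exhausted; append the rest of B: [28, 30]
Final answer: [3, 9, 16, 18, 20, 21, 25, 27, 28, 30]


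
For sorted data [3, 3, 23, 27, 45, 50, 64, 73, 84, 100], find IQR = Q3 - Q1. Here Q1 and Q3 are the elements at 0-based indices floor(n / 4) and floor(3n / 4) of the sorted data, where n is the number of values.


The data has n = 10 elements.
Q1 index = floor(10 / 4) = floor(2.5) = 2; Q3 index = floor(3 * 10 / 4) = floor(7.5) = 7
Q1 = element at index 2 = 23
Q3 = element at index 7 = 73
IQR = 73 - 23 = 50
Final answer: 50


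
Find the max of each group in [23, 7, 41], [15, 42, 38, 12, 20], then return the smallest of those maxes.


Find max of each group:
  Group 1: [23, 7, 41] -> max = 41
  Group 2: [15, 42, 38, 12, 20] -> max = 42
Maxes: [41, 42]
Minimum of maxes = 41
Final answer: 41


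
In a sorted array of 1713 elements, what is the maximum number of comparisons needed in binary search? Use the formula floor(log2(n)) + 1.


Binary search halves the search space each step.
Maximum comparisons = floor(log2(1713)) + 1
log2(1713) = 10.7423
floor(log2(1713)) = 10, so 10 + 1 = 11
Final answer: 11


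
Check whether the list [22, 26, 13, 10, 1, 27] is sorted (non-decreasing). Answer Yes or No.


Check consecutive pairs:
  22 <= 26? True
  26 <= 13? False
  13 <= 10? False
  10 <= 1? False
  1 <= 27? True
3 consecutive pair(s) are out of order, so the list is not sorted.
Final answer: No


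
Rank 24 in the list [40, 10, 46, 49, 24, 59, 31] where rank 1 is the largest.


Sort descending: [59, 49, 46, 40, 31, 24, 10]
Find 24 in the sorted list.
24 is at position 6.
Final answer: 6


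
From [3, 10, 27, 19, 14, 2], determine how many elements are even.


Check each element:
  3 is odd
  10 is even
  27 is odd
  19 is odd
  14 is even
  2 is even
Evens: [10, 14, 2]
Count of evens = 3
Final answer: 3


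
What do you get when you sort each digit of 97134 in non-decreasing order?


The number 97134 has digits: 9, 7, 1, 3, 4
Sorted: 1, 3, 4, 7, 9
Joining the sorted digits gives the result.
Final answer: 13479


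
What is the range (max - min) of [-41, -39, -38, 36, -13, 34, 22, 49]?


Maximum value: 49
Minimum value: -41
Range = 49 - (-41) = 90
Final answer: 90


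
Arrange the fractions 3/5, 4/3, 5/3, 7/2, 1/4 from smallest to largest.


Convert to decimal for comparison:
  3/5 = 0.6
  4/3 = 1.3333
  5/3 = 1.6667
  7/2 = 3.5
  1/4 = 0.25
Decimals in increasing order: 0.25 < 0.6 < 1.3333 < 1.6667 < 3.5
Writing each back as its fraction gives the sorted order.
Final answer: 1/4, 3/5, 4/3, 5/3, 7/2


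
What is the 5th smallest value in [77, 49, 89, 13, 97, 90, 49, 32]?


Sort ascending: [13, 32, 49, 49, 77, 89, 90, 97]
The 5th element (1-indexed) is at index 4.
Value = 77
Final answer: 77


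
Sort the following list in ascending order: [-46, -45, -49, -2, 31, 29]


Original list: [-46, -45, -49, -2, 31, 29]
Repeatedly take the smallest remaining element:
  Remaining [-46, -45, -49, -2, 31, 29] -> smallest is -49
  Remaining [-46, -45, -2, 31, 29] -> smallest is -46
  Remaining [-45, -2, 31, 29] -> smallest is -45
  Remaining [-2, 31, 29] -> smallest is -2
  Remaining [31, 29] -> smallest is 29
  Remaining [31] -> smallest is 31
Collecting the picks in order gives the sorted list.
Final answer: [-49, -46, -45, -2, 29, 31]


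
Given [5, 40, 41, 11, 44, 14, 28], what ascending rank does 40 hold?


Sort ascending: [5, 11, 14, 28, 40, 41, 44]
Find 40 in the sorted list.
40 is at position 5 (1-indexed).
Final answer: 5


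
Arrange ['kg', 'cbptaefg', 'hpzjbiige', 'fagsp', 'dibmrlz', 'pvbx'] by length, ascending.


Compute lengths:
  'kg' has length 2
  'cbptaefg' has length 8
  'hpzjbiige' has length 9
  'fagsp' has length 5
  'dibmrlz' has length 7
  'pvbx' has length 4
Lengths in increasing order: 2 < 4 < 5 < 7 < 8 < 9
Listing the words in that order gives the answer.
Final answer: ['kg', 'pvbx', 'fagsp', 'dibmrlz', 'cbptaefg', 'hpzjbiige']


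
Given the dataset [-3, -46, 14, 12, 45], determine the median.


First, sort the list: [-46, -3, 12, 14, 45]
The list has 5 elements (odd count).
The middle index is 2 (0-based), and the element there is 12.
Final answer: 12


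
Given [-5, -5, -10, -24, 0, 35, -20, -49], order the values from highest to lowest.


Original list: [-5, -5, -10, -24, 0, 35, -20, -49]
Repeatedly take the largest remaining element:
  Remaining [-5, -5, -10, -24, 0, 35, -20, -49] -> largest is 35
  Remaining [-5, -5, -10, -24, 0, -20, -49] -> largest is 0
  Remaining [-5, -5, -10, -24, -20, -49] -> largest is -5
  Remaining [-5, -10, -24, -20, -49] -> largest is -5
  Remaining [-10, -24, -20, -49] -> largest is -10
  Remaining [-24, -20, -49] -> largest is -20
  Remaining [-24, -49] -> largest is -24
  Remaining [-49] -> largest is -49
Collecting the picks in order gives the descending list.
Final answer: [35, 0, -5, -5, -10, -20, -24, -49]


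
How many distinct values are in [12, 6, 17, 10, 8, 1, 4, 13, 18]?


List all unique values:
Distinct values: [1, 4, 6, 8, 10, 12, 13, 17, 18]
Count = 9
Final answer: 9


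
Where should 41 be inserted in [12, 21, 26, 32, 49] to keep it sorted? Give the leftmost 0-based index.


List is sorted: [12, 21, 26, 32, 49]
We need the leftmost position where 41 can be inserted, i.e. the first index whose element is >= 41 (or the end of the list if none is).
Binary search with low=0, high=5 (0-based indices):
  low=0, high=5, mid=2: a[2]=26 < 41, so low = 3
  low=3, high=5, mid=4: a[4]=49 >= 41, so high = 4
  low=3, high=4, mid=3: a[3]=32 < 41, so low = 4
Now low = high = 4, so the insertion index is 4.
Final answer: 4


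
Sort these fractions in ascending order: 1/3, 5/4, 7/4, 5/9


Convert to decimal for comparison:
  1/3 = 0.3333
  5/4 = 1.25
  7/4 = 1.75
  5/9 = 0.5556
Decimals in increasing order: 0.3333 < 0.5556 < 1.25 < 1.75
Writing each back as its fraction gives the sorted order.
Final answer: 1/3, 5/9, 5/4, 7/4


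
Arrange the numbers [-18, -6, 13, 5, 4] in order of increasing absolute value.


Compute absolute values:
  |-18| = 18
  |-6| = 6
  |13| = 13
  |5| = 5
  |4| = 4
Absolute values in increasing order: 4 < 5 < 6 < 13 < 18
Listing the original numbers in that order gives the answer.
Final answer: [4, 5, -6, 13, -18]


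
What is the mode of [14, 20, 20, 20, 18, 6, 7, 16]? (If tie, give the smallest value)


Count the frequency of each value:
  6 appears 1 time(s)
  7 appears 1 time(s)
  14 appears 1 time(s)
  16 appears 1 time(s)
  18 appears 1 time(s)
  20 appears 3 time(s)
Maximum frequency is 3.
Only 20 reaches that frequency, so it is the mode.
Final answer: 20


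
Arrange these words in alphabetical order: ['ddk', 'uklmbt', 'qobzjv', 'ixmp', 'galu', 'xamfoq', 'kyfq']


Compare strings character by character (the first differing letter decides):
  'ddk' < 'galu' since 'd' < 'g' at position 1
  'galu' < 'ixmp' since 'g' < 'i' at position 1
  'ixmp' < 'kyfq' since 'i' < 'k' at position 1
  'kyfq' < 'qobzjv' since 'k' < 'q' at position 1
  'qobzjv' < 'uklmbt' since 'q' < 'u' at position 1
  'uklmbt' < 'xamfoq' since 'u' < 'x' at position 1
Chaining these comparisons gives the alphabetical order.
Final answer: ['ddk', 'galu', 'ixmp', 'kyfq', 'qobzjv', 'uklmbt', 'xamfoq']


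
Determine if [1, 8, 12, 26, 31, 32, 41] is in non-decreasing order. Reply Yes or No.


Check consecutive pairs:
  1 <= 8? True
  8 <= 12? True
  12 <= 26? True
  26 <= 31? True
  31 <= 32? True
  32 <= 41? True
Every consecutive pair is in order, so the list is non-decreasing.
Final answer: Yes


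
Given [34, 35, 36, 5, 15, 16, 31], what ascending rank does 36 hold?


Sort ascending: [5, 15, 16, 31, 34, 35, 36]
Find 36 in the sorted list.
36 is at position 7 (1-indexed).
Final answer: 7


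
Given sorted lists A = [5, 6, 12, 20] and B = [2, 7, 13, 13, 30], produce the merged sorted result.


List A: [5, 6, 12, 20]
List B: [2, 7, 13, 13, 30]
Repeatedly compare the front elements and take the smaller:
  5 vs 2 -> take 2
  5 vs 7 -> take 5
  6 vs 7 -> take 6
  12 vs 7 -> take 7
  12 vs 13 -> take 12
  20 vs 13 -> take 13
  20 vs 13 -> take 13
  20 vs 30 -> take 20
  A is exhausted; append the rest of B: [30]
Final answer: [2, 5, 6, 7, 12, 13, 13, 20, 30]


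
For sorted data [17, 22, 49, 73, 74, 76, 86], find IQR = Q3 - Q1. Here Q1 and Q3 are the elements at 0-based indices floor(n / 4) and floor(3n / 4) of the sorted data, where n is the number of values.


The data has n = 7 elements.
Q1 index = floor(7 / 4) = floor(1.75) = 1; Q3 index = floor(3 * 7 / 4) = floor(5.25) = 5
Q1 = element at index 1 = 22
Q3 = element at index 5 = 76
IQR = 76 - 22 = 54
Final answer: 54


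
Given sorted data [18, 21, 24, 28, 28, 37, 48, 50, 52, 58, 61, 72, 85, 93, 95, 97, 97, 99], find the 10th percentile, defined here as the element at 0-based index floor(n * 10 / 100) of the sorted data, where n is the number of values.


The dataset has n = 18 elements.
Index = floor(18 * 10 / 100) = floor(180 / 100) = floor(1.8) = 1
Counting from index 0 in the sorted data, the element at index 1 is 21.
Final answer: 21


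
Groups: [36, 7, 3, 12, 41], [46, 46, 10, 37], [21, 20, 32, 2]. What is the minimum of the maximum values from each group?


Find max of each group:
  Group 1: [36, 7, 3, 12, 41] -> max = 41
  Group 2: [46, 46, 10, 37] -> max = 46
  Group 3: [21, 20, 32, 2] -> max = 32
Maxes: [41, 46, 32]
Minimum of maxes = 32
Final answer: 32


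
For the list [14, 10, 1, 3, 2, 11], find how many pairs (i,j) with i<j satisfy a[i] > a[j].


For each element, count the later elements that are smaller than it:
  14 (index 0): smaller elements after it = [10, 1, 3, 2, 11] -> 5
  10 (index 1): smaller elements after it = [1, 3, 2] -> 3
  1 (index 2): smaller elements after it = [] -> 0
  3 (index 3): smaller elements after it = [2] -> 1
  2 (index 4): smaller elements after it = [] -> 0
Total inversions = 5 + 3 + 0 + 1 + 0 = 9
Final answer: 9


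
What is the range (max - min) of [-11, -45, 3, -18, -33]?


Maximum value: 3
Minimum value: -45
Range = 3 - (-45) = 48
Final answer: 48


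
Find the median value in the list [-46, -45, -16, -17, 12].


First, sort the list: [-46, -45, -17, -16, 12]
The list has 5 elements (odd count).
The middle index is 2 (0-based), and the element there is -17.
Final answer: -17


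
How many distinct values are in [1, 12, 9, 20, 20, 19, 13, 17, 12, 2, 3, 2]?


List all unique values:
Distinct values: [1, 2, 3, 9, 12, 13, 17, 19, 20]
Count = 9
Final answer: 9


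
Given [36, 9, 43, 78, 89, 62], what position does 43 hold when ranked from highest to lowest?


Sort descending: [89, 78, 62, 43, 36, 9]
Find 43 in the sorted list.
43 is at position 4.
Final answer: 4


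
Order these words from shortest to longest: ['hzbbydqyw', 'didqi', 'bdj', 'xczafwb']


Compute lengths:
  'hzbbydqyw' has length 9
  'didqi' has length 5
  'bdj' has length 3
  'xczafwb' has length 7
Lengths in increasing order: 3 < 5 < 7 < 9
Listing the words in that order gives the answer.
Final answer: ['bdj', 'didqi', 'xczafwb', 'hzbbydqyw']


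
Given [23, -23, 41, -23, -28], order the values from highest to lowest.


Original list: [23, -23, 41, -23, -28]
Repeatedly take the largest remaining element:
  Remaining [23, -23, 41, -23, -28] -> largest is 41
  Remaining [23, -23, -23, -28] -> largest is 23
  Remaining [-23, -23, -28] -> largest is -23
  Remaining [-23, -28] -> largest is -23
  Remaining [-28] -> largest is -28
Collecting the picks in order gives the descending list.
Final answer: [41, 23, -23, -23, -28]


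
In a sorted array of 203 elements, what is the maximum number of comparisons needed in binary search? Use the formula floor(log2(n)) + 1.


Binary search halves the search space each step.
Maximum comparisons = floor(log2(203)) + 1
log2(203) = 7.6653
floor(log2(203)) = 7, so 7 + 1 = 8
Final answer: 8


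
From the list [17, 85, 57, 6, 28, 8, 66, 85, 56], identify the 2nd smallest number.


Sort ascending: [6, 8, 17, 28, 56, 57, 66, 85, 85]
The 2nd element (1-indexed) is at index 1.
Value = 8
Final answer: 8


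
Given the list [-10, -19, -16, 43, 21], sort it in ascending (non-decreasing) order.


Original list: [-10, -19, -16, 43, 21]
Repeatedly take the smallest remaining element:
  Remaining [-10, -19, -16, 43, 21] -> smallest is -19
  Remaining [-10, -16, 43, 21] -> smallest is -16
  Remaining [-10, 43, 21] -> smallest is -10
  Remaining [43, 21] -> smallest is 21
  Remaining [43] -> smallest is 43
Collecting the picks in order gives the sorted list.
Final answer: [-19, -16, -10, 21, 43]


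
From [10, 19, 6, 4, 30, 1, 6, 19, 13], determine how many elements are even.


Check each element:
  10 is even
  19 is odd
  6 is even
  4 is even
  30 is even
  1 is odd
  6 is even
  19 is odd
  13 is odd
Evens: [10, 6, 4, 30, 6]
Count of evens = 5
Final answer: 5


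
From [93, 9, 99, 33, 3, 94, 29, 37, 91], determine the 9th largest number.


Sort descending: [99, 94, 93, 91, 37, 33, 29, 9, 3]
The 9th element (1-indexed) is at index 8.
Value = 3
Final answer: 3


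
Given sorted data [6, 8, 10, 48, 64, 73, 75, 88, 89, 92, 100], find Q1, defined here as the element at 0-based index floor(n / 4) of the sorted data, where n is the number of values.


The list has n = 11 elements.
Q1 index = floor(11 / 4) = floor(2.75) = 2
Counting from index 0 in the sorted data, the element at index 2 is 10.
Final answer: 10


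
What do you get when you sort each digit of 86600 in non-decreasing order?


The number 86600 has digits: 8, 6, 6, 0, 0
Sorted: 0, 0, 6, 6, 8
Joining the sorted digits gives the result.
Final answer: 00668


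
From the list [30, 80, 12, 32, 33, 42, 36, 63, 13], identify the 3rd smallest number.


Sort ascending: [12, 13, 30, 32, 33, 36, 42, 63, 80]
The 3rd element (1-indexed) is at index 2.
Value = 30
Final answer: 30


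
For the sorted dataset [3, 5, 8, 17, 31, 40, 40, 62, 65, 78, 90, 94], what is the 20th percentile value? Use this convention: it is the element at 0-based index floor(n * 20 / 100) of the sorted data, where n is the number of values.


The dataset has n = 12 elements.
Index = floor(12 * 20 / 100) = floor(240 / 100) = floor(2.4) = 2
Counting from index 0 in the sorted data, the element at index 2 is 8.
Final answer: 8


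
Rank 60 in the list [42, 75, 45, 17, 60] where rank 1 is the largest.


Sort descending: [75, 60, 45, 42, 17]
Find 60 in the sorted list.
60 is at position 2.
Final answer: 2


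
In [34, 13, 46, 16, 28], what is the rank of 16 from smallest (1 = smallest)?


Sort ascending: [13, 16, 28, 34, 46]
Find 16 in the sorted list.
16 is at position 2 (1-indexed).
Final answer: 2


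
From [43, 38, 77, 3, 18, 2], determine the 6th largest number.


Sort descending: [77, 43, 38, 18, 3, 2]
The 6th element (1-indexed) is at index 5.
Value = 2
Final answer: 2


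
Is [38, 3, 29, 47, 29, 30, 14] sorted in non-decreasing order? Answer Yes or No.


Check consecutive pairs:
  38 <= 3? False
  3 <= 29? True
  29 <= 47? True
  47 <= 29? False
  29 <= 30? True
  30 <= 14? False
3 consecutive pair(s) are out of order, so the list is not sorted.
Final answer: No


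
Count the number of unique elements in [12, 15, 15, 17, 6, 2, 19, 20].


List all unique values:
Distinct values: [2, 6, 12, 15, 17, 19, 20]
Count = 7
Final answer: 7


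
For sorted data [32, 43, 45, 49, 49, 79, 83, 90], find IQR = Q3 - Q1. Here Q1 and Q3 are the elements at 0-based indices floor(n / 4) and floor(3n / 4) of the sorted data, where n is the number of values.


The data has n = 8 elements.
Q1 index = floor(8 / 4) = floor(2) = 2; Q3 index = floor(3 * 8 / 4) = floor(6) = 6
Q1 = element at index 2 = 45
Q3 = element at index 6 = 83
IQR = 83 - 45 = 38
Final answer: 38


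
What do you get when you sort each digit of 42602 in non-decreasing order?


The number 42602 has digits: 4, 2, 6, 0, 2
Sorted: 0, 2, 2, 4, 6
Joining the sorted digits gives the result.
Final answer: 02246
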